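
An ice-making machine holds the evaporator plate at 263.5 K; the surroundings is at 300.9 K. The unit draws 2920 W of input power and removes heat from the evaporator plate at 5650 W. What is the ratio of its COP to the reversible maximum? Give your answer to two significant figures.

COP_actual = Q̇_C/Ẇ = 5650/2920 = 1.935.
The reservoir spacing is ΔT = 300.9 − 263.5 = 37.40 K.
COP_Carnot = T_C/ΔT = 263.50/37.40 = 7.045.
η_II = COP_actual/COP_Carnot = 1.935/7.045 = 0.2746.

0.27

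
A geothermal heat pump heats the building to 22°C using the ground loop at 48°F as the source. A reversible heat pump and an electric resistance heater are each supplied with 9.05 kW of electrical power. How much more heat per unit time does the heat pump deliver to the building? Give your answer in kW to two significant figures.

In absolute terms T_C = 282.04 K and T_H = 295.15 K, so ΔT = 13.11 K.
COP_Carnot = T_H/ΔT = 295.15/13.11 = 22.51.
The heat pump delivers Q̇_H = COP × Ẇ = 203.7 kW; the resistance heater delivers Ẇ = 9.050 kW.
Extra = (COP − 1)·Ẇ = 194.7 kW.

190 kW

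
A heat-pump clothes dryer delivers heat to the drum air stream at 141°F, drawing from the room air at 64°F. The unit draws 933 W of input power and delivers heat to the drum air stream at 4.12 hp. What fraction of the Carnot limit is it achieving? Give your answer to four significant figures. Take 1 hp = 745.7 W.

Converting, Q̇_H = 4.120 hp = 3072 W, so COP_actual = Q̇_H/Ẇ = 3072/933.0 = 3.293.
In absolute terms T_C = 290.93 K and T_H = 333.71 K, so ΔT = 42.78 K.
COP_Carnot = T_H/ΔT = 333.71/42.78 = 7.801.
η_II = COP_actual/COP_Carnot = 3.293/7.801 = 0.4221.

0.4221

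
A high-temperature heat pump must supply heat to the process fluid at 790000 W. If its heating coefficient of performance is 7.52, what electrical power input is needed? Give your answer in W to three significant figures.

Ẇ = Q̇_H/COP_HP = 790000/7.52 = 105100 W.

105000 W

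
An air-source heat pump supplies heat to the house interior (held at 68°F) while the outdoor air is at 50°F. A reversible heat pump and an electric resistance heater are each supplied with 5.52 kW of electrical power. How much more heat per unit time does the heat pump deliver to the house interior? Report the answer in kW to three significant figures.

156 kW

In absolute terms T_C = 283.15 K and T_H = 293.15 K, so ΔT = 10.00 K.
COP_Carnot = T_H/ΔT = 293.15/10.00 = 29.32.
The heat pump delivers Q̇_H = COP × Ẇ = 161.8 kW; the resistance heater delivers Ẇ = 5.520 kW.
Extra = (COP − 1)·Ẇ = 156.3 kW.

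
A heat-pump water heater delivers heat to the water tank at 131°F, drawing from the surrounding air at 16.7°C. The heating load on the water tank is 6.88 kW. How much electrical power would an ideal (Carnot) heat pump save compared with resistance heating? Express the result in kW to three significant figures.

6.08 kW

In absolute terms T_C = 289.85 K and T_H = 328.15 K, so ΔT = 38.30 K.
COP_Carnot = T_H/ΔT = 328.15/38.30 = 8.568.
Resistance heating needs Ẇ_res = Q̇_H = 6.880 kW; the reversible heat pump needs only Ẇ_hp = Q̇_H/COP = 0.8030 kW.
Saving = 6.880 − 0.8030 = 6.077 kW.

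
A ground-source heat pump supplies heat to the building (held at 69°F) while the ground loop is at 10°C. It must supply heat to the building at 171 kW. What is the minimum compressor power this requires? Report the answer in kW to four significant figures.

6.146 kW

In absolute terms T_C = 283.15 K and T_H = 293.71 K, so ΔT = 10.56 K.
COP_Carnot = T_H/ΔT = 293.71/10.56 = 27.82.
Ẇ_min = Q̇/COP_Carnot = 171.0/27.82 = 6.146 kW.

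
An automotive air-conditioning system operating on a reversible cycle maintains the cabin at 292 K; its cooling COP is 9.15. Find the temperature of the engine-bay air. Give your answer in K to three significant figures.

COP_R = T_C/(T_H − T_C) gives T_H − T_C = T_C/COP.
With T_C = 292.00 K, T_H = 292.00 × (1 + 1/9.15) = 323.91 K.

324 K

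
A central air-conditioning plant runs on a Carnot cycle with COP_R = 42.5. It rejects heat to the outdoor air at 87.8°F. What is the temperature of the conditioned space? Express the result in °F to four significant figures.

75.21 °F

For a Carnot refrigerator COP_R = T_C/(T_H − T_C), so T_C = COP·T_H/(1 + COP).
With T_H = 304.15 K, T_C = 42.5 × 304.15/43.50 = 297.16 K.
Converting, 297.16 K = 75.21°F.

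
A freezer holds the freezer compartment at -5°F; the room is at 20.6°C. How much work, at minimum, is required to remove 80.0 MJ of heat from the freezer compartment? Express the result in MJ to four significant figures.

In absolute terms T_C = 252.59 K and T_H = 293.75 K, so ΔT = 41.16 K.
The reversible limit is COP_R = T_C/ΔT = 6.138, so W_min = Q_C/COP = Q_C·ΔT/T_C.
W_min = 80.00 × 41.16/252.59 = 13.03 MJ.

13.03 MJ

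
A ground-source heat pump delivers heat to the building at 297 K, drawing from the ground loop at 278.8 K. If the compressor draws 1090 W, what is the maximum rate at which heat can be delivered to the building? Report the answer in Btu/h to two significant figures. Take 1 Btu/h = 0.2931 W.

61000 Btu/h

The reservoir spacing is ΔT = 297 − 278.8 = 18.20 K.
COP_Carnot = T_H/ΔT = 297.00/18.20 = 16.32.
Q̇_max = COP_Carnot × Ẇ = 16.32 × 1090 W = 17790 W = 60690 Btu/h.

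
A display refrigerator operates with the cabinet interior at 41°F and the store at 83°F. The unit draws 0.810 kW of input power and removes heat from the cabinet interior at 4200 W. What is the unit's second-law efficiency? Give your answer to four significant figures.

Converting, Q̇_C = 4200 W = 4.200 kW, so COP_actual = Q̇_C/Ẇ = 4.200/0.8100 = 5.185.
In absolute terms T_C = 278.15 K and T_H = 301.48 K, so ΔT = 23.33 K.
COP_Carnot = T_C/ΔT = 278.15/23.33 = 11.92.
η_II = COP_actual/COP_Carnot = 5.185/11.92 = 0.4350.

0.4350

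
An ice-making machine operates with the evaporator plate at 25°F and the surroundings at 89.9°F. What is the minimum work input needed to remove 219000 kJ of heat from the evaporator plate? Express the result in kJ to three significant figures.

In absolute terms T_C = 269.26 K and T_H = 305.32 K, so ΔT = 36.06 K.
The reversible limit is COP_R = T_C/ΔT = 7.468, so W_min = Q_C/COP = Q_C·ΔT/T_C.
W_min = 219000 × 36.06/269.26 = 29330 kJ.

29300 kJ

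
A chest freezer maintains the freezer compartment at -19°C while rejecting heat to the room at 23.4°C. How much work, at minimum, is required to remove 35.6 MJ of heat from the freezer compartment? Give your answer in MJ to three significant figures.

In absolute terms T_C = 254.15 K and T_H = 296.55 K, so ΔT = 42.40 K.
The reversible limit is COP_R = T_C/ΔT = 5.994, so W_min = Q_C/COP = Q_C·ΔT/T_C.
W_min = 35.60 × 42.40/254.15 = 5.939 MJ.

5.94 MJ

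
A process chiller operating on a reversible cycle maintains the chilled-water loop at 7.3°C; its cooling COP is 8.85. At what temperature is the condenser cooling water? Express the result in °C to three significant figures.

COP_R = T_C/(T_H − T_C) gives T_H − T_C = T_C/COP.
With T_C = 280.45 K, T_H = 280.45 × (1 + 1/8.85) = 312.14 K.
Converting, 312.14 K = 38.99°C.

39.0 °C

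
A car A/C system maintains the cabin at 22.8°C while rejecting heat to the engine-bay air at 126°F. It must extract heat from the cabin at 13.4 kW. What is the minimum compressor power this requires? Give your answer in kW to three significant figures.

1.33 kW

In absolute terms T_C = 295.95 K and T_H = 325.37 K, so ΔT = 29.42 K.
COP_Carnot = T_C/ΔT = 295.95/29.42 = 10.06.
Ẇ_min = Q̇/COP_Carnot = 13.40/10.06 = 1.332 kW.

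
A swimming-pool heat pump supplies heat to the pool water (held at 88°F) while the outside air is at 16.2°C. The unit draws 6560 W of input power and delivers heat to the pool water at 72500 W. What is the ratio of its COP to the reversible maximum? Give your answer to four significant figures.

COP_actual = Q̇_H/Ẇ = 72500/6560 = 11.05.
In absolute terms T_C = 289.35 K and T_H = 304.26 K, so ΔT = 14.91 K.
COP_Carnot = T_H/ΔT = 304.26/14.91 = 20.40.
η_II = COP_actual/COP_Carnot = 11.05/20.40 = 0.5416.

0.5416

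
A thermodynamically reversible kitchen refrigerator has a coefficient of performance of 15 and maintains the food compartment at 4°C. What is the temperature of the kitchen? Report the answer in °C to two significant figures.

22 °C

COP_R = T_C/(T_H − T_C) gives T_H − T_C = T_C/COP.
With T_C = 277.15 K, T_H = 277.15 × (1 + 1/15) = 295.63 K.
Converting, 295.63 K = 22.48°C.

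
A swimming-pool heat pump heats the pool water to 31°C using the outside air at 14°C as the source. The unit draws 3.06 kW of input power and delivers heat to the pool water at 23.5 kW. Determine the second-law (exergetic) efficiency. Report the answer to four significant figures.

COP_actual = Q̇_H/Ẇ = 23.50/3.060 = 7.680.
In absolute terms T_C = 287.15 K and T_H = 304.15 K, so ΔT = 17.00 K.
COP_Carnot = T_H/ΔT = 304.15/17.00 = 17.89.
η_II = COP_actual/COP_Carnot = 7.680/17.89 = 0.4292.

0.4292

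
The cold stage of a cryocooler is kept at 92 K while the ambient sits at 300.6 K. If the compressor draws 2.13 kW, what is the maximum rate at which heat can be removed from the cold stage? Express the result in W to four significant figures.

The reservoir spacing is ΔT = 300.6 − 92 = 208.6 K.
COP_Carnot = T_C/ΔT = 92.00/208.6 = 0.4410.
Q̇_max = COP_Carnot × Ẇ = 0.4410 × 2.130 kW = 0.9394 kW = 939.4 W.

939.4 W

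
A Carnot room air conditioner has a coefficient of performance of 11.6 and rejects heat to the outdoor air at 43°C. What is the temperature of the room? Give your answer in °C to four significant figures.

For a Carnot refrigerator COP_R = T_C/(T_H − T_C), so T_C = COP·T_H/(1 + COP).
With T_H = 316.15 K, T_C = 11.6 × 316.15/12.60 = 291.06 K.
Converting, 291.06 K = 17.91°C.

17.91 °C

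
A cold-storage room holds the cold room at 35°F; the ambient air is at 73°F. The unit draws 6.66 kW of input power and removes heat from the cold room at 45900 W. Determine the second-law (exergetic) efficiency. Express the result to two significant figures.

Converting, Q̇_C = 45900 W = 45.90 kW, so COP_actual = Q̇_C/Ẇ = 45.90/6.660 = 6.892.
In absolute terms T_C = 274.82 K and T_H = 295.93 K, so ΔT = 21.11 K.
COP_Carnot = T_C/ΔT = 274.82/21.11 = 13.02.
η_II = COP_actual/COP_Carnot = 6.892/13.02 = 0.5294.

0.53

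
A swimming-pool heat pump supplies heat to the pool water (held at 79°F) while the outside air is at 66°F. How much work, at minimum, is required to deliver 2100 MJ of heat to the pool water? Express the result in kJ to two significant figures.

In absolute terms T_C = 292.04 K and T_H = 299.26 K, so ΔT = 7.222 K.
The reversible limit is COP_HP = T_H/ΔT = 41.44, so W_min = Q_H/COP = Q_H·ΔT/T_H.
W_min = 2100 × 7.222/299.26 = 50.68 MJ = 50680 kJ.

51000 kJ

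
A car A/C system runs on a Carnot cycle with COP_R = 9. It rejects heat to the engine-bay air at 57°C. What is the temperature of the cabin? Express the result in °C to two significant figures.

24 °C

For a Carnot refrigerator COP_R = T_C/(T_H − T_C), so T_C = COP·T_H/(1 + COP).
With T_H = 330.15 K, T_C = 9 × 330.15/10.00 = 297.13 K.
Converting, 297.13 K = 23.99°C.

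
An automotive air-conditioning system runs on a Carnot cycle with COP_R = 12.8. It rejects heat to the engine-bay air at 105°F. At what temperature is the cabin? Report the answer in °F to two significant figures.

For a Carnot refrigerator COP_R = T_C/(T_H − T_C), so T_C = COP·T_H/(1 + COP).
With T_H = 313.71 K, T_C = 12.8 × 313.71/13.80 = 290.97 K.
Converting, 290.97 K = 64.08°F.

64 °F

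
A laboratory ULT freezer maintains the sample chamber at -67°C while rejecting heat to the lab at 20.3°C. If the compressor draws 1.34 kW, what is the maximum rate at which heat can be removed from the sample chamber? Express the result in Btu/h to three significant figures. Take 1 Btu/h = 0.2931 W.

10800 Btu/h

In absolute terms T_C = 206.15 K and T_H = 293.45 K, so ΔT = 87.30 K.
COP_Carnot = T_C/ΔT = 206.15/87.30 = 2.361.
Q̇_max = COP_Carnot × Ẇ = 2.361 × 1.340 kW = 3.164 kW = 10800 Btu/h.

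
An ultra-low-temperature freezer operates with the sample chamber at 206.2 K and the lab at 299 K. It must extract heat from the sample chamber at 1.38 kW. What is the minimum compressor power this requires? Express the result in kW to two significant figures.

0.62 kW

The reservoir spacing is ΔT = 299 − 206.2 = 92.80 K.
COP_Carnot = T_C/ΔT = 206.20/92.80 = 2.222.
Ẇ_min = Q̇/COP_Carnot = 1.380/2.222 = 0.6211 kW.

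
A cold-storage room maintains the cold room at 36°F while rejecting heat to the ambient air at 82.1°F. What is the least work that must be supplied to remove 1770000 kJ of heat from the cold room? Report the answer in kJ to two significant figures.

In absolute terms T_C = 275.37 K and T_H = 300.98 K, so ΔT = 25.61 K.
The reversible limit is COP_R = T_C/ΔT = 10.75, so W_min = Q_C/COP = Q_C·ΔT/T_C.
W_min = 1770000 × 25.61/275.37 = 164600 kJ.

160000 kJ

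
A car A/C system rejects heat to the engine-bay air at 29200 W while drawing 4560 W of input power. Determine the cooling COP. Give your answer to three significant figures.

5.40

The first law gives Q̇_H = Q̇_C + Ẇ, so the three rates are Q̇_C = 24640, Q̇_H = 29200, Ẇ = 4560 W.
COP_R = Q̇_C/Ẇ = 24640/4560 = 5.404.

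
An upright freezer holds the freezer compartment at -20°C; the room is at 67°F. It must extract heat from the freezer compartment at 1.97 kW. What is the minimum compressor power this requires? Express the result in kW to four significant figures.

In absolute terms T_C = 253.15 K and T_H = 292.59 K, so ΔT = 39.44 K.
COP_Carnot = T_C/ΔT = 253.15/39.44 = 6.418.
Ẇ_min = Q̇/COP_Carnot = 1.970/6.418 = 0.3070 kW.

0.3070 kW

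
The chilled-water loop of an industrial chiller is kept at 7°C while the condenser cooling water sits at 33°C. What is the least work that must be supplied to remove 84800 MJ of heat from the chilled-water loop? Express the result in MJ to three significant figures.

In absolute terms T_C = 280.15 K and T_H = 306.15 K, so ΔT = 26.00 K.
The reversible limit is COP_R = T_C/ΔT = 10.78, so W_min = Q_C/COP = Q_C·ΔT/T_C.
W_min = 84800 × 26.00/280.15 = 7870 MJ.

7870 MJ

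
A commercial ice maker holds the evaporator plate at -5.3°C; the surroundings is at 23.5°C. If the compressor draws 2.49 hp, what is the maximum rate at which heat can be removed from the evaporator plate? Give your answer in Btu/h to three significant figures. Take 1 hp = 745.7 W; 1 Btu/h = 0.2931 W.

58900 Btu/h

In absolute terms T_C = 267.85 K and T_H = 296.65 K, so ΔT = 28.80 K.
COP_Carnot = T_C/ΔT = 267.85/28.80 = 9.300.
Q̇_max = COP_Carnot × Ẇ = 9.300 × 2.490 hp = 23.16 hp = 58920 Btu/h.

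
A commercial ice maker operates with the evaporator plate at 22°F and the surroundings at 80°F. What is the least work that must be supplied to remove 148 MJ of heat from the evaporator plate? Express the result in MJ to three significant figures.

In absolute terms T_C = 267.59 K and T_H = 299.82 K, so ΔT = 32.22 K.
The reversible limit is COP_R = T_C/ΔT = 8.305, so W_min = Q_C/COP = Q_C·ΔT/T_C.
W_min = 148.0 × 32.22/267.59 = 17.82 MJ.

17.8 MJ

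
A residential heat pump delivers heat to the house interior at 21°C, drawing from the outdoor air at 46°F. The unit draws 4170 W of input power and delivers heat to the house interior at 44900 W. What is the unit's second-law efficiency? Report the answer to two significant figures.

COP_actual = Q̇_H/Ẇ = 44900/4170 = 10.77.
In absolute terms T_C = 280.93 K and T_H = 294.15 K, so ΔT = 13.22 K.
COP_Carnot = T_H/ΔT = 294.15/13.22 = 22.25.
η_II = COP_actual/COP_Carnot = 10.77/22.25 = 0.4840.

0.48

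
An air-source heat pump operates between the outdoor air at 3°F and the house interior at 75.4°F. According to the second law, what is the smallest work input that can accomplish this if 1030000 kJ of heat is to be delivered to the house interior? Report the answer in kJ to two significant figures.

In absolute terms T_C = 257.04 K and T_H = 297.26 K, so ΔT = 40.22 K.
The reversible limit is COP_HP = T_H/ΔT = 7.390, so W_min = Q_H/COP = Q_H·ΔT/T_H.
W_min = 1030000 × 40.22/297.26 = 139400 kJ.

140000 kJ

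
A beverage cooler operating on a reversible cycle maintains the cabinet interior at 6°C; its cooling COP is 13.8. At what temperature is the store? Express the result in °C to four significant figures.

COP_R = T_C/(T_H − T_C) gives T_H − T_C = T_C/COP.
With T_C = 279.15 K, T_H = 279.15 × (1 + 1/13.8) = 299.38 K.
Converting, 299.38 K = 26.23°C.

26.23 °C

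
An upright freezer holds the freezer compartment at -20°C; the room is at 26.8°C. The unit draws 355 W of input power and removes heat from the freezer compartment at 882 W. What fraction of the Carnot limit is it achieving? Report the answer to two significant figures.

0.46

COP_actual = Q̇_C/Ẇ = 882.0/355.0 = 2.485.
In absolute terms T_C = 253.15 K and T_H = 299.95 K, so ΔT = 46.80 K.
COP_Carnot = T_C/ΔT = 253.15/46.80 = 5.409.
η_II = COP_actual/COP_Carnot = 2.485/5.409 = 0.4593.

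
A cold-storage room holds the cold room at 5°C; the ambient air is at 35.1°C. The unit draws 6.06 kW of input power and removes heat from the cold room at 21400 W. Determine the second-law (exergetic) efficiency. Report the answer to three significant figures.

Converting, Q̇_C = 21400 W = 21.40 kW, so COP_actual = Q̇_C/Ẇ = 21.40/6.060 = 3.531.
In absolute terms T_C = 278.15 K and T_H = 308.25 K, so ΔT = 30.10 K.
COP_Carnot = T_C/ΔT = 278.15/30.10 = 9.241.
η_II = COP_actual/COP_Carnot = 3.531/9.241 = 0.3821.

0.382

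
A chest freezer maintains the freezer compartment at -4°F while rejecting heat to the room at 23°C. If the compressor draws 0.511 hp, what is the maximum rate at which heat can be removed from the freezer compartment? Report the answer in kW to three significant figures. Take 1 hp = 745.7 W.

2.24 kW

In absolute terms T_C = 253.15 K and T_H = 296.15 K, so ΔT = 43.00 K.
COP_Carnot = T_C/ΔT = 253.15/43.00 = 5.887.
Q̇_max = COP_Carnot × Ẇ = 5.887 × 0.5110 hp = 3.008 hp = 2.243 kW.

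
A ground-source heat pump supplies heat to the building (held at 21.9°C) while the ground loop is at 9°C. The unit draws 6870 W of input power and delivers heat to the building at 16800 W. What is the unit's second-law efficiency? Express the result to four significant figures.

0.1069

COP_actual = Q̇_H/Ẇ = 16800/6870 = 2.445.
In absolute terms T_C = 282.15 K and T_H = 295.05 K, so ΔT = 12.90 K.
COP_Carnot = T_H/ΔT = 295.05/12.90 = 22.87.
η_II = COP_actual/COP_Carnot = 2.445/22.87 = 0.1069.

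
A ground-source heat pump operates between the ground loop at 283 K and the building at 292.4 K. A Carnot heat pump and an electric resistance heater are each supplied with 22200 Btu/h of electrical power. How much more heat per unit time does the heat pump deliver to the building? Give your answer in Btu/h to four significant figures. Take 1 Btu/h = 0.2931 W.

The reservoir spacing is ΔT = 292.4 − 283 = 9.400 K.
COP_Carnot = T_H/ΔT = 292.40/9.400 = 31.11.
The heat pump delivers Q̇_H = COP × Ẇ = 690600 Btu/h; the resistance heater delivers Ẇ = 22200 Btu/h.
Extra = (COP − 1)·Ẇ = 668400 Btu/h.

668400 Btu/h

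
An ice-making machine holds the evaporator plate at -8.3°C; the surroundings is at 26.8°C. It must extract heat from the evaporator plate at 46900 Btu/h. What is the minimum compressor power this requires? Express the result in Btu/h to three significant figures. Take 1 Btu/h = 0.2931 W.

In absolute terms T_C = 264.85 K and T_H = 299.95 K, so ΔT = 35.10 K.
COP_Carnot = T_C/ΔT = 264.85/35.10 = 7.546.
Ẇ_min = Q̇/COP_Carnot = 46900/7.546 = 6216 Btu/h.

6220 Btu/h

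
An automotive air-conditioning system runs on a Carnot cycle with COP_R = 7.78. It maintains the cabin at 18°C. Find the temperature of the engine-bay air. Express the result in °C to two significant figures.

COP_R = T_C/(T_H − T_C) gives T_H − T_C = T_C/COP.
With T_C = 291.15 K, T_H = 291.15 × (1 + 1/7.78) = 328.57 K.
Converting, 328.57 K = 55.42°C.

55 °C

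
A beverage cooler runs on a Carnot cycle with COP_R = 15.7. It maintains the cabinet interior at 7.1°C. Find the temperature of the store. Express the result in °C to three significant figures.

COP_R = T_C/(T_H − T_C) gives T_H − T_C = T_C/COP.
With T_C = 280.25 K, T_H = 280.25 × (1 + 1/15.7) = 298.10 K.
Converting, 298.10 K = 24.95°C.

25.0 °C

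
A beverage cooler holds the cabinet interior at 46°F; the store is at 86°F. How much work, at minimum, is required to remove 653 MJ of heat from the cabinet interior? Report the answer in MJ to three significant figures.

In absolute terms T_C = 280.93 K and T_H = 303.15 K, so ΔT = 22.22 K.
The reversible limit is COP_R = T_C/ΔT = 12.64, so W_min = Q_C/COP = Q_C·ΔT/T_C.
W_min = 653.0 × 22.22/280.93 = 51.65 MJ.

51.7 MJ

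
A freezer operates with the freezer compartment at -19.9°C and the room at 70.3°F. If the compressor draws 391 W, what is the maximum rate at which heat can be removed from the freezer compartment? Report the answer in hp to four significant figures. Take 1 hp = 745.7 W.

3.225 hp

In absolute terms T_C = 253.25 K and T_H = 294.43 K, so ΔT = 41.18 K.
COP_Carnot = T_C/ΔT = 253.25/41.18 = 6.150.
Q̇_max = COP_Carnot × Ẇ = 6.150 × 391.0 W = 2405 W = 3.225 hp.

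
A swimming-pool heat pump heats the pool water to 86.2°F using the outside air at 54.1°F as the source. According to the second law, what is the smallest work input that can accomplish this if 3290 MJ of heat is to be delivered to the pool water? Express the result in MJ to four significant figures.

193.5 MJ

In absolute terms T_C = 285.43 K and T_H = 303.26 K, so ΔT = 17.83 K.
The reversible limit is COP_HP = T_H/ΔT = 17.01, so W_min = Q_H/COP = Q_H·ΔT/T_H.
W_min = 3290 × 17.83/303.26 = 193.5 MJ.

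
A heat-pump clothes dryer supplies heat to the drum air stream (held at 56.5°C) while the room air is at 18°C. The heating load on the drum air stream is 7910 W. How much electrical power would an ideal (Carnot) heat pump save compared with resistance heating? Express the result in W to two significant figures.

7000 W

In absolute terms T_C = 291.15 K and T_H = 329.65 K, so ΔT = 38.50 K.
COP_Carnot = T_H/ΔT = 329.65/38.50 = 8.562.
Resistance heating needs Ẇ_res = Q̇_H = 7910 W; the reversible heat pump needs only Ẇ_hp = Q̇_H/COP = 923.8 W.
Saving = 7910 − 923.8 = 6986 W.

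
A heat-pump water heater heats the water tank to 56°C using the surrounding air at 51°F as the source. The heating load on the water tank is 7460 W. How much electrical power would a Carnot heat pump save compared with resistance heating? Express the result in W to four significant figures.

6430 W

In absolute terms T_C = 283.71 K and T_H = 329.15 K, so ΔT = 45.44 K.
COP_Carnot = T_H/ΔT = 329.15/45.44 = 7.243.
Resistance heating needs Ẇ_res = Q̇_H = 7460 W; the reversible heat pump needs only Ẇ_hp = Q̇_H/COP = 1030 W.
Saving = 7460 − 1030 = 6430 W.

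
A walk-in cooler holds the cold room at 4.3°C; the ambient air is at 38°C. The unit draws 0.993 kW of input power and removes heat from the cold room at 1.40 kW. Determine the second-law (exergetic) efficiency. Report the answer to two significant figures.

COP_actual = Q̇_C/Ẇ = 1.400/0.9930 = 1.410.
In absolute terms T_C = 277.45 K and T_H = 311.15 K, so ΔT = 33.70 K.
COP_Carnot = T_C/ΔT = 277.45/33.70 = 8.233.
η_II = COP_actual/COP_Carnot = 1.410/8.233 = 0.1712.

0.17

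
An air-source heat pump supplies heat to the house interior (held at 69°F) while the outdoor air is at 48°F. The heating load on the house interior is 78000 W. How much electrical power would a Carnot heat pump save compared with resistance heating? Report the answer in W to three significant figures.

74900 W

In absolute terms T_C = 282.04 K and T_H = 293.71 K, so ΔT = 11.67 K.
COP_Carnot = T_H/ΔT = 293.71/11.67 = 25.17.
Resistance heating needs Ẇ_res = Q̇_H = 78000 W; the reversible heat pump needs only Ẇ_hp = Q̇_H/COP = 3098 W.
Saving = 78000 − 3098 = 74900 W.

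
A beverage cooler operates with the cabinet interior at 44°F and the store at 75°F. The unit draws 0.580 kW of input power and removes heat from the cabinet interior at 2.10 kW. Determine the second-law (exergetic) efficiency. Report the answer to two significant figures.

0.22

COP_actual = Q̇_C/Ẇ = 2.100/0.5800 = 3.621.
In absolute terms T_C = 279.82 K and T_H = 297.04 K, so ΔT = 17.22 K.
COP_Carnot = T_C/ΔT = 279.82/17.22 = 16.25.
η_II = COP_actual/COP_Carnot = 3.621/16.25 = 0.2228.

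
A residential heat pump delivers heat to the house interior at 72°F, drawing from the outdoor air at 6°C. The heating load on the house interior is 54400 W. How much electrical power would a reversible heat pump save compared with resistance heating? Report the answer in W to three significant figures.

In absolute terms T_C = 279.15 K and T_H = 295.37 K, so ΔT = 16.22 K.
COP_Carnot = T_H/ΔT = 295.37/16.22 = 18.21.
Resistance heating needs Ẇ_res = Q̇_H = 54400 W; the reversible heat pump needs only Ẇ_hp = Q̇_H/COP = 2988 W.
Saving = 54400 − 2988 = 51410 W.

51400 W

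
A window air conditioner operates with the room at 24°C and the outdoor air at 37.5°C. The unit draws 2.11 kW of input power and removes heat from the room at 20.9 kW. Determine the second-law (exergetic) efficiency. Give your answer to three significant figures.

COP_actual = Q̇_C/Ẇ = 20.90/2.110 = 9.905.
In absolute terms T_C = 297.15 K and T_H = 310.65 K, so ΔT = 13.50 K.
COP_Carnot = T_C/ΔT = 297.15/13.50 = 22.01.
η_II = COP_actual/COP_Carnot = 9.905/22.01 = 0.4500.

0.450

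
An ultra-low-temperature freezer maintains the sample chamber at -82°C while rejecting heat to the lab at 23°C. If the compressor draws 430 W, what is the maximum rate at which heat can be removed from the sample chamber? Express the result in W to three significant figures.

In absolute terms T_C = 191.15 K and T_H = 296.15 K, so ΔT = 105.0 K.
COP_Carnot = T_C/ΔT = 191.15/105.0 = 1.820.
Q̇_max = COP_Carnot × Ẇ = 1.820 × 430.0 W = 782.8 W.

783 W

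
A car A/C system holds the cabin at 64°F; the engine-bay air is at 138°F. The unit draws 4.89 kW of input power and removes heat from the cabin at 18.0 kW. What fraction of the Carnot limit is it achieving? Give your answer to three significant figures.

0.520

COP_actual = Q̇_C/Ẇ = 18.00/4.890 = 3.681.
In absolute terms T_C = 290.93 K and T_H = 332.04 K, so ΔT = 41.11 K.
COP_Carnot = T_C/ΔT = 290.93/41.11 = 7.077.
η_II = COP_actual/COP_Carnot = 3.681/7.077 = 0.5202.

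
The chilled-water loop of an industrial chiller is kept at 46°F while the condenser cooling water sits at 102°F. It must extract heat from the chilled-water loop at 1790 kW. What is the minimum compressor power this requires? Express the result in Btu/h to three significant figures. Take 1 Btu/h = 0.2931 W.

676000 Btu/h

In absolute terms T_C = 280.93 K and T_H = 312.04 K, so ΔT = 31.11 K.
COP_Carnot = T_C/ΔT = 280.93/31.11 = 9.030.
Ẇ_min = Q̇/COP_Carnot = 1790/9.030 = 198.2 kW = 676300 Btu/h.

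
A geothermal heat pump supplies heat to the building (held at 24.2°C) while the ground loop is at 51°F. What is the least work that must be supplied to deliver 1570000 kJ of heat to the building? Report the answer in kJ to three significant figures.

In absolute terms T_C = 283.71 K and T_H = 297.35 K, so ΔT = 13.64 K.
The reversible limit is COP_HP = T_H/ΔT = 21.79, so W_min = Q_H/COP = Q_H·ΔT/T_H.
W_min = 1570000 × 13.64/297.35 = 72040 kJ.

72000 kJ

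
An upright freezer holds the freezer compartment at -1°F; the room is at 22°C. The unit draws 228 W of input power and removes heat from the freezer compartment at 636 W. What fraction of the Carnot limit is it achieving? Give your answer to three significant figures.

COP_actual = Q̇_C/Ẇ = 636.0/228.0 = 2.789.
In absolute terms T_C = 254.82 K and T_H = 295.15 K, so ΔT = 40.33 K.
COP_Carnot = T_C/ΔT = 254.82/40.33 = 6.318.
η_II = COP_actual/COP_Carnot = 2.789/6.318 = 0.4415.

0.442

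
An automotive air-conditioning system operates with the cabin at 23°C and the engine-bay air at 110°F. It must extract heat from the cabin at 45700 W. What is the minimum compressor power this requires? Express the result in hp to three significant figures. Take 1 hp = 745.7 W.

4.21 hp

In absolute terms T_C = 296.15 K and T_H = 316.48 K, so ΔT = 20.33 K.
COP_Carnot = T_C/ΔT = 296.15/20.33 = 14.56.
Ẇ_min = Q̇/COP_Carnot = 45700/14.56 = 3138 W = 4.208 hp.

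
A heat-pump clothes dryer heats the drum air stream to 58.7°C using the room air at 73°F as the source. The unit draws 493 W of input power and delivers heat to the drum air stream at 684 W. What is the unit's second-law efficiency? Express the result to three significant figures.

0.150

COP_actual = Q̇_H/Ẇ = 684.0/493.0 = 1.387.
In absolute terms T_C = 295.93 K and T_H = 331.85 K, so ΔT = 35.92 K.
COP_Carnot = T_H/ΔT = 331.85/35.92 = 9.238.
η_II = COP_actual/COP_Carnot = 1.387/9.238 = 0.1502.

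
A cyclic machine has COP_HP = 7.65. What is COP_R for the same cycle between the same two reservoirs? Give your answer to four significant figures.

Since Q_H = Q_C + W for any cycle, COP_R = Q_C/W = Q_H/W − 1.
COP_R = 7.65 − 1 = 6.65.

6.650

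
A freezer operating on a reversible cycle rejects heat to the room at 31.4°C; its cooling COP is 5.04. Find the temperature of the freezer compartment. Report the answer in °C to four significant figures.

-19.02 °C

For a Carnot refrigerator COP_R = T_C/(T_H − T_C), so T_C = COP·T_H/(1 + COP).
With T_H = 304.55 K, T_C = 5.04 × 304.55/6.040 = 254.13 K.
Converting, 254.13 K = -19.02°C.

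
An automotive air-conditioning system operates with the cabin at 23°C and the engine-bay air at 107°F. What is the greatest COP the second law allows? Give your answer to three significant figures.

In absolute terms T_C = 296.15 K and T_H = 314.82 K, so ΔT = 18.67 K.
For a reversible cycle, COP_Carnot = T_C/ΔT = 296.15/18.67 = 15.87.

15.9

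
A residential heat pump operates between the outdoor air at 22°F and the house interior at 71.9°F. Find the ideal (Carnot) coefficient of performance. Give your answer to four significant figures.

10.65

In absolute terms T_C = 267.59 K and T_H = 295.32 K, so ΔT = 27.72 K.
For a reversible cycle, COP_Carnot = T_H/ΔT = 295.32/27.72 = 10.65.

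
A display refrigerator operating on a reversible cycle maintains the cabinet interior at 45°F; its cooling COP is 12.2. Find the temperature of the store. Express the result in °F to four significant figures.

COP_R = T_C/(T_H − T_C) gives T_H − T_C = T_C/COP.
With T_C = 280.37 K, T_H = 280.37 × (1 + 1/12.2) = 303.35 K.
Converting, 303.35 K = 86.37°F.

86.37 °F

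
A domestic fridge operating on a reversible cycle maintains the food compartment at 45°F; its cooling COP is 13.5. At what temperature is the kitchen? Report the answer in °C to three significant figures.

COP_R = T_C/(T_H − T_C) gives T_H − T_C = T_C/COP.
With T_C = 280.37 K, T_H = 280.37 × (1 + 1/13.5) = 301.14 K.
Converting, 301.14 K = 27.99°C.

28.0 °C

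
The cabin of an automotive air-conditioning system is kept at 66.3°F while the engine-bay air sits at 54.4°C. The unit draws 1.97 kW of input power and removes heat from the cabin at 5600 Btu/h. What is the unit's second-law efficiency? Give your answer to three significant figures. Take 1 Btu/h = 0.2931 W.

0.101

Converting, Q̇_C = 5600 Btu/h = 1.641 kW, so COP_actual = Q̇_C/Ẇ = 1.641/1.970 = 0.8332.
In absolute terms T_C = 292.21 K and T_H = 327.55 K, so ΔT = 35.34 K.
COP_Carnot = T_C/ΔT = 292.21/35.34 = 8.267.
η_II = COP_actual/COP_Carnot = 0.8332/8.267 = 0.1008.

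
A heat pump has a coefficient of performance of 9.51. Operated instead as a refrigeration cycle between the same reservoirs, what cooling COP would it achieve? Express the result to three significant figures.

8.51

Since Q_H = Q_C + W for any cycle, COP_R = Q_C/W = Q_H/W − 1.
COP_R = 9.51 − 1 = 8.51.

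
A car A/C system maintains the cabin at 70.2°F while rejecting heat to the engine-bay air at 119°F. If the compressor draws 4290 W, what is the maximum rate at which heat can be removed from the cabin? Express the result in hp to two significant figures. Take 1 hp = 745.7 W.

In absolute terms T_C = 294.37 K and T_H = 321.48 K, so ΔT = 27.11 K.
COP_Carnot = T_C/ΔT = 294.37/27.11 = 10.86.
Q̇_max = COP_Carnot × Ẇ = 10.86 × 4290 W = 46580 W = 62.47 hp.

62 hp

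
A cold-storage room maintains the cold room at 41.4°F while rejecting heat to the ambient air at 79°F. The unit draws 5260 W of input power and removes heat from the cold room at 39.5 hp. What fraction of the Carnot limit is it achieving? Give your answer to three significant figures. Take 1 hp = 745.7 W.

0.420

Converting, Q̇_C = 39.50 hp = 29460 W, so COP_actual = Q̇_C/Ẇ = 29460/5260 = 5.600.
In absolute terms T_C = 278.37 K and T_H = 299.26 K, so ΔT = 20.89 K.
COP_Carnot = T_C/ΔT = 278.37/20.89 = 13.33.
η_II = COP_actual/COP_Carnot = 5.600/13.33 = 0.4202.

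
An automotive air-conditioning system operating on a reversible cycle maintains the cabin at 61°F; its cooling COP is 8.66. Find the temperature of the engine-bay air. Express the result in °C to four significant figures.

COP_R = T_C/(T_H − T_C) gives T_H − T_C = T_C/COP.
With T_C = 289.26 K, T_H = 289.26 × (1 + 1/8.66) = 322.66 K.
Converting, 322.66 K = 49.51°C.

49.51 °C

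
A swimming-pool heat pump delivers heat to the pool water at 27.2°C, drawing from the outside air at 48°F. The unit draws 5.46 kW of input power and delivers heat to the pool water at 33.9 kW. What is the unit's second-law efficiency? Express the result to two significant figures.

0.38

COP_actual = Q̇_H/Ẇ = 33.90/5.460 = 6.209.
In absolute terms T_C = 282.04 K and T_H = 300.35 K, so ΔT = 18.31 K.
COP_Carnot = T_H/ΔT = 300.35/18.31 = 16.40.
η_II = COP_actual/COP_Carnot = 6.209/16.40 = 0.3785.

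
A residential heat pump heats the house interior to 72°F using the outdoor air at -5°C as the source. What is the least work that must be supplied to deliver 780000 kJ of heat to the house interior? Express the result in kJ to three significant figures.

In absolute terms T_C = 268.15 K and T_H = 295.37 K, so ΔT = 27.22 K.
The reversible limit is COP_HP = T_H/ΔT = 10.85, so W_min = Q_H/COP = Q_H·ΔT/T_H.
W_min = 780000 × 27.22/295.37 = 71890 kJ.

71900 kJ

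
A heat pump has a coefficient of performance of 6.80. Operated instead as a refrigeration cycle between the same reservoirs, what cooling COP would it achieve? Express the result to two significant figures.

Since Q_H = Q_C + W for any cycle, COP_R = Q_C/W = Q_H/W − 1.
COP_R = 6.80 − 1 = 5.80.

5.8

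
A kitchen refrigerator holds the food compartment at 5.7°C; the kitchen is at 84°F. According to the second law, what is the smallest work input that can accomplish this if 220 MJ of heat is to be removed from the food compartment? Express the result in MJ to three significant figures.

In absolute terms T_C = 278.85 K and T_H = 302.04 K, so ΔT = 23.19 K.
The reversible limit is COP_R = T_C/ΔT = 12.03, so W_min = Q_C/COP = Q_C·ΔT/T_C.
W_min = 220.0 × 23.19/278.85 = 18.29 MJ.

18.3 MJ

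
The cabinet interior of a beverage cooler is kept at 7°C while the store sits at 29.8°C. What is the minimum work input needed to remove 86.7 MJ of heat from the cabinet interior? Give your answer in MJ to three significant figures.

In absolute terms T_C = 280.15 K and T_H = 302.95 K, so ΔT = 22.80 K.
The reversible limit is COP_R = T_C/ΔT = 12.29, so W_min = Q_C/COP = Q_C·ΔT/T_C.
W_min = 86.70 × 22.80/280.15 = 7.056 MJ.

7.06 MJ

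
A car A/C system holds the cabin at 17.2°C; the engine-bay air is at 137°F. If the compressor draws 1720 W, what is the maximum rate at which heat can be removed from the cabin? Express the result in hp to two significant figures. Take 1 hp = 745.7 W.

In absolute terms T_C = 290.35 K and T_H = 331.48 K, so ΔT = 41.13 K.
COP_Carnot = T_C/ΔT = 290.35/41.13 = 7.059.
Q̇_max = COP_Carnot × Ẇ = 7.059 × 1720 W = 12140 W = 16.28 hp.

16 hp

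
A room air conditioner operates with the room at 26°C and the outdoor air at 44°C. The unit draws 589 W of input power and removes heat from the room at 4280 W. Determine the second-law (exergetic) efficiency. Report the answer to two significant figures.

COP_actual = Q̇_C/Ẇ = 4280/589.0 = 7.267.
In absolute terms T_C = 299.15 K and T_H = 317.15 K, so ΔT = 18.00 K.
COP_Carnot = T_C/ΔT = 299.15/18.00 = 16.62.
η_II = COP_actual/COP_Carnot = 7.267/16.62 = 0.4372.

0.44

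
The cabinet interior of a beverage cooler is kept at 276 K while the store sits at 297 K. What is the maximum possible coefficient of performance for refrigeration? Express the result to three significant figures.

13.1

The reservoir spacing is ΔT = 297 − 276 = 21.00 K.
For a reversible cycle, COP_Carnot = T_C/ΔT = 276.00/21.00 = 13.14.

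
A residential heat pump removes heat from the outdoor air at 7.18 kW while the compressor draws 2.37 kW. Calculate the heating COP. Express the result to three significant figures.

The first law gives Q̇_H = Q̇_C + Ẇ, so the three rates are Q̇_C = 7.180, Q̇_H = 9.550, Ẇ = 2.370 kW.
COP_HP = Q̇_H/Ẇ = 9.550/2.370 = 4.030.

4.03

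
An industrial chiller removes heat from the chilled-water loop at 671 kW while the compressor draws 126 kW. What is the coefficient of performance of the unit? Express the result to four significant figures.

5.325

The first law gives Q̇_H = Q̇_C + Ẇ, so the three rates are Q̇_C = 671.0, Q̇_H = 797.0, Ẇ = 126.0 kW.
COP_R = Q̇_C/Ẇ = 671.0/126.0 = 5.325.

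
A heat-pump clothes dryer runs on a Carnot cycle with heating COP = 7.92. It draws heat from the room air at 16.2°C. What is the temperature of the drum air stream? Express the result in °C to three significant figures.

58.0 °C

COP_HP = T_H/(T_H − T_C) rearranges to T_H = COP·T_C/(COP − 1).
With T_C = 289.35 K, T_H = 7.92 × 289.35/6.920 = 331.16 K.
Converting, 331.16 K = 58.01°C.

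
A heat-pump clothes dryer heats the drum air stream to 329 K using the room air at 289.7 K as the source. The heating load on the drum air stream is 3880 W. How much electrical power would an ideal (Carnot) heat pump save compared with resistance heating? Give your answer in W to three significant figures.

The reservoir spacing is ΔT = 329 − 289.7 = 39.30 K.
COP_Carnot = T_H/ΔT = 329.00/39.30 = 8.372.
Resistance heating needs Ẇ_res = Q̇_H = 3880 W; the reversible heat pump needs only Ẇ_hp = Q̇_H/COP = 463.5 W.
Saving = 3880 − 463.5 = 3417 W.

3420 W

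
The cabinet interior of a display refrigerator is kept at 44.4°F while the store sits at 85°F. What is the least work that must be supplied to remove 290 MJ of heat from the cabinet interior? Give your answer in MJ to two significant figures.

In absolute terms T_C = 280.04 K and T_H = 302.59 K, so ΔT = 22.56 K.
The reversible limit is COP_R = T_C/ΔT = 12.42, so W_min = Q_C/COP = Q_C·ΔT/T_C.
W_min = 290.0 × 22.56/280.04 = 23.36 MJ.

23 MJ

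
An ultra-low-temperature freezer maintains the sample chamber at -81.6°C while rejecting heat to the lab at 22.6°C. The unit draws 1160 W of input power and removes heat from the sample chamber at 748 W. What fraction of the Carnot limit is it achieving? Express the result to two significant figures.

COP_actual = Q̇_C/Ẇ = 748.0/1160 = 0.6448.
In absolute terms T_C = 191.55 K and T_H = 295.75 K, so ΔT = 104.2 K.
COP_Carnot = T_C/ΔT = 191.55/104.2 = 1.838.
η_II = COP_actual/COP_Carnot = 0.6448/1.838 = 0.3508.

0.35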